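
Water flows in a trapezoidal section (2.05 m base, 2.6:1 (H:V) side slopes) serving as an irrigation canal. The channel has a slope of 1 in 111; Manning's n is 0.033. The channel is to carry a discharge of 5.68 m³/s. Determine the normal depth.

Manning's equation rearranged: A R^(2/3) = nQ / (1·√S) = 0.033 × 5.68 / (√0.009009) = 1.975.
Trying y = 0.903 m: A R^(2/3) = 2.701 — high.
Trying y = 0.671 m: A R^(2/3) = 1.473 — low.
Trying y = 0.776 m: A R^(2/3) = 1.976 — matches.

y_n = 0.776 m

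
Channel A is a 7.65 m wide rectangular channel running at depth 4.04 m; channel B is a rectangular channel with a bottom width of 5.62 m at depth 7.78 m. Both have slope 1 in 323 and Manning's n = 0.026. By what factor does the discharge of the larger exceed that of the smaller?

Channel A: Flow area A = b·y = 7.65 × 4.04 = 30.91 m². Wetted perimeter P = b + 2y = 7.65 + 2×4.04 = 15.73 m. Hydraulic radius R = A/P = 30.91/15.73 = 1.965 m. Q_A = (1/0.026)·30.91·1.965^(2/3)·√0.003096 = 103.8 m³/s.
Channel B: Flow area A = b·y = 5.62 × 7.78 = 43.72 m². Wetted perimeter P = b + 2y = 5.62 + 2×7.78 = 21.18 m. Hydraulic radius R = A/P = 43.72/21.18 = 2.064 m. Q_B = (1/0.026)·43.72·2.064^(2/3)·√0.003096 = 151.7 m³/s.
The larger discharge is 151.7 m³/s and the smaller is 103.8 m³/s; the ratio is 1.46.

1.46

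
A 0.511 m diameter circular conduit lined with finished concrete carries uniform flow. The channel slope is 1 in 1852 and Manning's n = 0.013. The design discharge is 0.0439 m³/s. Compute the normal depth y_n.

y_n = 0.247 m

Manning's equation rearranged: A R^(2/3) = nQ / (1·√S) = 0.013 × 0.0439 / (√0.00054) = 0.02456.
Trying y = 0.294 m: A R^(2/3) = 0.03274 — too large.
Trying y = 0.199 m: A R^(2/3) = 0.01669 — too small.
Trying y = 0.247 m: A R^(2/3) = 0.02455 — ≈ 0.02456.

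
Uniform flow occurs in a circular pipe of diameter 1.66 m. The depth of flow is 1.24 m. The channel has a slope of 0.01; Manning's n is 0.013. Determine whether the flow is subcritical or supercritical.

For a circular section of diameter D = 1.66 m at depth y = 1.24 m, the central angle is θ = 2 arccos(1 − 2y/D) = 4.175 rad. Then A = (D²/8)(θ − sin θ) = 1.734 m² and P = Dθ/2 = 3.465 m.
Hydraulic radius R = A/P = 1.734/3.465 = 0.5004 m.
V = (1/n) R^(2/3) √S = (1/0.013) × 0.5004^(2/3) × √0.01 = 4.848 m/s. Hydraulic depth D_h = A/T = 1.734/1.443 = 1.201 m.
Froude number Fr = V/√(g·D_h) = 4.848/√(9.81×1.201) = 1.41, which is greater than 1, so the flow is supercritical.

supercritical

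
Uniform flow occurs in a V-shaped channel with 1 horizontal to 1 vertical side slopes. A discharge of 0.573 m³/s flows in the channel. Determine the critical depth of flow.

At critical depth, Q² T / (g A³) = 1, i.e. A³/T = Q²/g = 0.573²/9.81 = 0.03347.
Trying y = 0.739 m: A³/T = 0.1102 — over.
Trying y = 0.437 m: A³/T = 0.007969 — short.
Trying y = 0.582 m: A³/T = 0.03339 — ≈ 0.03347.

y_c = 0.582 m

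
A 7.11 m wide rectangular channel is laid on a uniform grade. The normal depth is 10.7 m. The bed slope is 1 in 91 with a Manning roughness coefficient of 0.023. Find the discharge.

Flow area A = b·y = 7.11 × 10.7 = 76.08 m². Wetted perimeter P = b + 2y = 7.11 + 2×10.7 = 28.51 m.
Hydraulic radius R = A/P = 76.08/28.51 = 2.668 m.
Manning's equation: Q = (1/n) A R^(2/3) S^(1/2) = (1/0.023) × 76.08 × 2.668^(2/3) × 0.01099^(1/2) = 667 m³/s.

Q = 667 m³/s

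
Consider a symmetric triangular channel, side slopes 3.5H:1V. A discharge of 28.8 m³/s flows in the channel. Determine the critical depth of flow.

At critical depth, Q² T / (g A³) = 1, i.e. A³/T = Q²/g = 28.8²/9.81 = 84.55.
Trying y = 1.4 m: A³/T = 32.94 — low.
Trying y = 1.69 m: A³/T = 84.44 — matches.

y_c = 1.69 m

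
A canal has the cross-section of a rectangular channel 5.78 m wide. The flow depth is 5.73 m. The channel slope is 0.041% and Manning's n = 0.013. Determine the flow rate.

Q = 79.7 m³/s

Flow area A = b·y = 5.78 × 5.73 = 33.12 m². Wetted perimeter P = b + 2y = 5.78 + 2×5.73 = 17.24 m.
Hydraulic radius R = A/P = 33.12/17.24 = 1.921 m.
Manning's equation: Q = (1/n) A R^(2/3) S^(1/2) = (1/0.013) × 33.12 × 1.921^(2/3) × 0.00041^(1/2) = 79.7 m³/s.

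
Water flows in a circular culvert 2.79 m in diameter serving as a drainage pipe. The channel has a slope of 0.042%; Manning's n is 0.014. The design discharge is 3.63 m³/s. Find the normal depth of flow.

y_n = 1.42 m

Manning's equation rearranged: A R^(2/3) = nQ / (1·√S) = 0.014 × 3.63 / (√0.00042) = 2.48.
Try y = 1.11 m: A R^(2/3) = 1.604 — low.
Try y = 1.42 m: A R^(2/3) = 2.477 — matches.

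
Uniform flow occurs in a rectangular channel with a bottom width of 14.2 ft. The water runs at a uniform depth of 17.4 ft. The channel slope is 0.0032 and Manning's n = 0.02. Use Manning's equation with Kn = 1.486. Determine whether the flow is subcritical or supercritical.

Flow area A = b·y = 14.2 × 17.4 = 247.1 ft². Wetted perimeter P = b + 2y = 14.2 + 2×17.4 = 49 ft.
Hydraulic radius R = A/P = 247.1/49 = 5.042 ft.
V = (1.486/n) R^(2/3) √S = (1.486/0.02) × 5.042^(2/3) × √0.0032 = 12.36 ft/s. Hydraulic depth D_h = A/T = 247.1/14.2 = 17.4 ft.
Froude number Fr = V/√(g·D_h) = 12.36/√(32.2×17.4) = 0.522, which is less than 1, so the flow is subcritical.

subcritical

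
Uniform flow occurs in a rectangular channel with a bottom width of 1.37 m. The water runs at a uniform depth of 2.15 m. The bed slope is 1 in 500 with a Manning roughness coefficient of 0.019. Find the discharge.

Q = 4.48 m³/s

Flow area A = b·y = 1.37 × 2.15 = 2.946 m². Wetted perimeter P = b + 2y = 1.37 + 2×2.15 = 5.67 m.
Hydraulic radius R = A/P = 2.946/5.67 = 0.5195 m.
Manning's equation: Q = (1/n) A R^(2/3) S^(1/2) = (1/0.019) × 2.946 × 0.5195^(2/3) × 0.002^(1/2) = 4.48 m³/s.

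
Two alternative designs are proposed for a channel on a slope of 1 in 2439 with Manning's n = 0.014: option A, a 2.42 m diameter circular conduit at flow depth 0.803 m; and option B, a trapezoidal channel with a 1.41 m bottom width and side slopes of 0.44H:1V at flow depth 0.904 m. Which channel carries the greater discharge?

Channel A: For a circular section of diameter D = 2.42 m at depth y = 0.803 m, the central angle is θ = 2 arccos(1 − 2y/D) = 2.455 rad. Then A = (D²/8)(θ − sin θ) = 1.334 m² and P = Dθ/2 = 2.971 m. Hydraulic radius R = A/P = 1.334/2.971 = 0.4489 m. Q_A = (1/0.014)·1.334·0.4489^(2/3)·√0.00041 = 1.131 m³/s.
Channel B: With bottom width b = 1.41 m and side slope z = 0.44: A = (b + zy)y = (1.41 + 0.44×0.904)×0.904 = 1.634 m²; P = b + 2y√(1+z²) = 1.41 + 2×0.904×1.093 = 3.385 m. Hydraulic radius R = A/P = 1.634/3.385 = 0.4827 m. Q_B = (1/0.014)·1.634·0.4827^(2/3)·√0.00041 = 1.455 m³/s.
Q_A = 1.131 m³/s vs Q_B = 1.455 m³/s, so channel B carries more.

channel B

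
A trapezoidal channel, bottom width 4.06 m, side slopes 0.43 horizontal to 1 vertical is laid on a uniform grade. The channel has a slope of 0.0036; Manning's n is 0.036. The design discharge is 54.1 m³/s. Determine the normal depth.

y_n = 3.87 m

Manning's equation rearranged: A R^(2/3) = nQ / (1·√S) = 0.036 × 54.1 / (√0.0036) = 32.46.
Try y = 4.91 m: A R^(2/3) = 48.97 — too large.
Try y = 3.06 m: A R^(2/3) = 21.88 — too small.
Try y = 3.87 m: A R^(2/3) = 32.47 — close enough.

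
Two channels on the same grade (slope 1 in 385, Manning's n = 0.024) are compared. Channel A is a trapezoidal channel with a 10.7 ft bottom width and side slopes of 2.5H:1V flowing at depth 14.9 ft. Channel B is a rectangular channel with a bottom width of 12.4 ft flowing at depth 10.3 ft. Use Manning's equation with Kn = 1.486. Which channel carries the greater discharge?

Channel A: With bottom width b = 10.7 ft and side slope z = 2.5: A = (b + zy)y = (10.7 + 2.5×14.9)×14.9 = 714.5 ft²; P = b + 2y√(1+z²) = 10.7 + 2×14.9×2.693 = 90.94 ft. Hydraulic radius R = A/P = 714.5/90.94 = 7.856 ft. Q_A = (1.486/0.024)·714.5·7.856^(2/3)·√0.002597 = 8910 ft³/s.
Channel B: Flow area A = b·y = 12.4 × 10.3 = 127.7 ft². Wetted perimeter P = b + 2y = 12.4 + 2×10.3 = 33 ft. Hydraulic radius R = A/P = 127.7/33 = 3.87 ft. Q_B = (1.486/0.024)·127.7·3.87^(2/3)·√0.002597 = 993.5 ft³/s.
Q_A = 8910 ft³/s vs Q_B = 993.5 ft³/s, so channel A carries more.

channel A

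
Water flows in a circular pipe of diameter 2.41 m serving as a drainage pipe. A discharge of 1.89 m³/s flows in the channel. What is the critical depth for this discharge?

y_c = 0.613 m

At critical depth, Q² T / (g A³) = 1, i.e. A³/T = Q²/g = 1.89²/9.81 = 0.3641.
Trying y = 0.474 m: A³/T = 0.1331 — low.
Trying y = 0.613 m: A³/T = 0.3635 — ≈ 0.3641.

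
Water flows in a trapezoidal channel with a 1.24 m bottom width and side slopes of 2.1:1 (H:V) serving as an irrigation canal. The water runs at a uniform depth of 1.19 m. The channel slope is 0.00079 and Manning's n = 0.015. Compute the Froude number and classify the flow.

subcritical

With bottom width b = 1.24 m and side slope z = 2.1: A = (b + zy)y = (1.24 + 2.1×1.19)×1.19 = 4.449 m²; P = b + 2y√(1+z²) = 1.24 + 2×1.19×2.326 = 6.776 m.
Hydraulic radius R = A/P = 4.449/6.776 = 0.6567 m.
V = (1/n) R^(2/3) √S = (1/0.015) × 0.6567^(2/3) × √0.00079 = 1.416 m/s. Hydraulic depth D_h = A/T = 4.449/6.238 = 0.7133 m.
Froude number Fr = V/√(g·D_h) = 1.416/√(9.81×0.7133) = 0.535, which is less than 1, so the flow is subcritical.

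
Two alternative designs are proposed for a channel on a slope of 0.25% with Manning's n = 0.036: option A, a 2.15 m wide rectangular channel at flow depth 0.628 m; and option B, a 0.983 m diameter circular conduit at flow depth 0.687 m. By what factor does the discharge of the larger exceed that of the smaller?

2.93

Channel A: Flow area A = b·y = 2.15 × 0.628 = 1.35 m². Wetted perimeter P = b + 2y = 2.15 + 2×0.628 = 3.406 m. Hydraulic radius R = A/P = 1.35/3.406 = 0.3964 m. Q_A = (1/0.036)·1.35·0.3964^(2/3)·√0.0025 = 1.012 m³/s.
Channel B: For a circular section of diameter D = 0.983 m at depth y = 0.687 m, the central angle is θ = 2 arccos(1 − 2y/D) = 3.96 rad. Then A = (D²/8)(θ − sin θ) = 0.5664 m² and P = Dθ/2 = 1.946 m. Hydraulic radius R = A/P = 0.5664/1.946 = 0.291 m. Q_B = (1/0.036)·0.5664·0.291^(2/3)·√0.0025 = 0.3455 m³/s.
The larger discharge is 1.012 m³/s and the smaller is 0.3455 m³/s; the ratio is 2.93.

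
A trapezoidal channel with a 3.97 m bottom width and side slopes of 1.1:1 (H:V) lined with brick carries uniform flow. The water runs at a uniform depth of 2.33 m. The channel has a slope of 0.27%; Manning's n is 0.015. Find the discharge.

Q = 65.9 m³/s

With bottom width b = 3.97 m and side slope z = 1.1: A = (b + zy)y = (3.97 + 1.1×2.33)×2.33 = 15.22 m²; P = b + 2y√(1+z²) = 3.97 + 2×2.33×1.487 = 10.9 m.
Hydraulic radius R = A/P = 15.22/10.9 = 1.397 m.
Manning's equation: Q = (1/n) A R^(2/3) S^(1/2) = (1/0.015) × 15.22 × 1.397^(2/3) × 0.0027^(1/2) = 65.9 m³/s.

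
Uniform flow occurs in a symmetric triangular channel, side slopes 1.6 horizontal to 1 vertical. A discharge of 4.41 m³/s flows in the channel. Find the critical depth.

At critical depth, Q² T / (g A³) = 1, i.e. A³/T = Q²/g = 4.41²/9.81 = 1.982.
Try y = 1.27 m: A³/T = 4.229 — over.
Try y = 0.876 m: A³/T = 0.6603 — short.
Try y = 1.09 m: A³/T = 1.969 — matches.

y_c = 1.09 m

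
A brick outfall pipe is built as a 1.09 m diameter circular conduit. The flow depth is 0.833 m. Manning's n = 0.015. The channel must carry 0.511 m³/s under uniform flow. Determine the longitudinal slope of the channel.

S = 0.00044

For a circular section of diameter D = 1.09 m at depth y = 0.833 m, the central angle is θ = 2 arccos(1 − 2y/D) = 4.255 rad. Then A = (D²/8)(θ − sin θ) = 0.7652 m² and P = Dθ/2 = 2.319 m.
Hydraulic radius R = A/P = 0.7652/2.319 = 0.33 m.
From Manning's equation, S = [nQ / (1 A R^(2/3))]² = [0.015 × 0.511 / (1 × 0.7652 × 0.33^(2/3))]² = 0.00044.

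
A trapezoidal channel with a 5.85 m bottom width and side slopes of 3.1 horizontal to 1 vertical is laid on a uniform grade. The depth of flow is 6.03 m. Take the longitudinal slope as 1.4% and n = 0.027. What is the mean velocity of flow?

V = 9.67 m/s

With bottom width b = 5.85 m and side slope z = 3.1: A = (b + zy)y = (5.85 + 3.1×6.03)×6.03 = 148 m²; P = b + 2y√(1+z²) = 5.85 + 2×6.03×3.257 = 45.13 m.
Hydraulic radius R = A/P = 148/45.13 = 3.279 m.
From Manning's equation, V = (1/n) R^(2/3) S^(1/2) = (1/0.027) × 3.279^(2/3) × 0.014^(1/2) = 9.67 m/s.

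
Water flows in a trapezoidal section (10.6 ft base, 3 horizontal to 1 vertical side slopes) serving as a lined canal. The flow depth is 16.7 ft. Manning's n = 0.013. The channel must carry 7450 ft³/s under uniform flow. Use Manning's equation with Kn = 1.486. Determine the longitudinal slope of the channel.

S = 0.00023

With bottom width b = 10.6 ft and side slope z = 3: A = (b + zy)y = (10.6 + 3×16.7)×16.7 = 1014 ft²; P = b + 2y√(1+z²) = 10.6 + 2×16.7×3.162 = 116.2 ft.
Hydraulic radius R = A/P = 1014/116.2 = 8.722 ft.
From Manning's equation, S = [nQ / (1.486 A R^(2/3))]² = [0.013 × 7450 / (1.486 × 1014 × 8.722^(2/3))]² = 0.00023.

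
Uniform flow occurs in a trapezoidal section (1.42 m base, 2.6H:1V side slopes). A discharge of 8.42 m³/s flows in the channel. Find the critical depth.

y_c = 0.929 m

At critical depth, Q² T / (g A³) = 1, i.e. A³/T = Q²/g = 8.42²/9.81 = 7.227.
Try y = 1.03 m: A³/T = 11.1 — high.
Try y = 0.656 m: A³/T = 1.784 — low.
Try y = 0.929 m: A³/T = 7.237 — matches.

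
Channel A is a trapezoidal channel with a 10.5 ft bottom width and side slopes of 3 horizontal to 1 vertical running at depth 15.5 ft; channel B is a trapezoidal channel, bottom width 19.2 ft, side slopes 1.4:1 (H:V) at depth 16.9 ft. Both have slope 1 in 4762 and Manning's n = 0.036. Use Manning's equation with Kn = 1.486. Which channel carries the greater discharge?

Channel A: With bottom width b = 10.5 ft and side slope z = 3: A = (b + zy)y = (10.5 + 3×15.5)×15.5 = 883.5 ft²; P = b + 2y√(1+z²) = 10.5 + 2×15.5×3.162 = 108.5 ft. Hydraulic radius R = A/P = 883.5/108.5 = 8.141 ft. Q_A = (1.486/0.036)·883.5·8.141^(2/3)·√0.00021 = 2139 ft³/s.
Channel B: With bottom width b = 19.2 ft and side slope z = 1.4: A = (b + zy)y = (19.2 + 1.4×16.9)×16.9 = 724.3 ft²; P = b + 2y√(1+z²) = 19.2 + 2×16.9×1.72 = 77.35 ft. Hydraulic radius R = A/P = 724.3/77.35 = 9.364 ft. Q_B = (1.486/0.036)·724.3·9.364^(2/3)·√0.00021 = 1925 ft³/s.
Q_A = 2139 ft³/s vs Q_B = 1925 ft³/s, so channel A carries more.

channel A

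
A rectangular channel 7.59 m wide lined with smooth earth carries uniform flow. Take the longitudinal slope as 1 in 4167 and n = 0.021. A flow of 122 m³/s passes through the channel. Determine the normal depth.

y_n = 10.9 m

Manning's equation rearranged: A R^(2/3) = nQ / (1·√S) = 0.021 × 122 / (√0.00024) = 165.4.
Try y = 12.9 m: A R^(2/3) = 200.6 — too large.
Try y = 8.41 m: A R^(2/3) = 121.2 — too small.
Try y = 10.9 m: A R^(2/3) = 164.9 — close enough.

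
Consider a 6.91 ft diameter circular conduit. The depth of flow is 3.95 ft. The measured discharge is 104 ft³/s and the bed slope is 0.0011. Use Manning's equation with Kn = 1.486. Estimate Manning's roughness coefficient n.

For a circular section of diameter D = 6.91 ft at depth y = 3.95 ft, the central angle is θ = 2 arccos(1 − 2y/D) = 3.429 rad. Then A = (D²/8)(θ − sin θ) = 22.16 ft² and P = Dθ/2 = 11.85 ft.
Hydraulic radius R = A/P = 22.16/11.85 = 1.87 ft.
Rearranging Manning's equation: n = (1.486/Q) A R^(2/3) S^(1/2) = (1.486/104) × 22.16 × 1.87^(2/3) × √0.0011 = 0.0159.

n = 0.0159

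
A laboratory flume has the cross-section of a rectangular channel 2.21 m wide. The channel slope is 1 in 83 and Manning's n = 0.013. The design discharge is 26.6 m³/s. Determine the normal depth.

y_n = 1.83 m

Manning's equation rearranged: A R^(2/3) = nQ / (1·√S) = 0.013 × 26.6 / (√0.01205) = 3.15.
At y = 2.26 m: A R^(2/3) = 4.094 — too large.
At y = 1.43 m: A R^(2/3) = 2.306 — too small.
At y = 1.83 m: A R^(2/3) = 3.155 — matches.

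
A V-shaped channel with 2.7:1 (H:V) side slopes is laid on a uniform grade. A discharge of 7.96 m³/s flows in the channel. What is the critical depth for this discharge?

At critical depth, Q² T / (g A³) = 1, i.e. A³/T = Q²/g = 7.96²/9.81 = 6.459.
Trying y = 1.22 m: A³/T = 9.851 — too large.
Trying y = 0.975 m: A³/T = 3.212 — too small.
Trying y = 1.12 m: A³/T = 6.424 — close enough.

y_c = 1.12 m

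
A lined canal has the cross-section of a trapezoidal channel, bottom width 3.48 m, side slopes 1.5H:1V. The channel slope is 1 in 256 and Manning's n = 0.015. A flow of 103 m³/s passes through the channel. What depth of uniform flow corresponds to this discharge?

Manning's equation rearranged: A R^(2/3) = nQ / (1·√S) = 0.015 × 103 / (√0.003906) = 24.72.
Try y = 2.81 m: A R^(2/3) = 29.44 — too large.
Try y = 2.58 m: A R^(2/3) = 24.67 — matches.

y_n = 2.58 m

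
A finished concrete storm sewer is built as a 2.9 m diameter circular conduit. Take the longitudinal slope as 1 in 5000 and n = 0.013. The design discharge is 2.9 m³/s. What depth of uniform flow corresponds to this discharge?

Manning's equation rearranged: A R^(2/3) = nQ / (1·√S) = 0.013 × 2.9 / (√0.0002) = 2.666.
Try y = 1.76 m: A R^(2/3) = 3.644 — high.
Try y = 1.18 m: A R^(2/3) = 1.853 — low.
Try y = 1.45 m: A R^(2/3) = 2.665 — ≈ 2.666.

y_n = 1.45 m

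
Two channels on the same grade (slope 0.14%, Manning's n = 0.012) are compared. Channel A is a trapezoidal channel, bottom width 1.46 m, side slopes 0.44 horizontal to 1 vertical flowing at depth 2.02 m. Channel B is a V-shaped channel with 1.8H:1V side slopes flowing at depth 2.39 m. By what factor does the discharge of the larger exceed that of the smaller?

Channel A: With bottom width b = 1.46 m and side slope z = 0.44: A = (b + zy)y = (1.46 + 0.44×2.02)×2.02 = 4.745 m²; P = b + 2y√(1+z²) = 1.46 + 2×2.02×1.093 = 5.874 m. Hydraulic radius R = A/P = 4.745/5.874 = 0.8078 m. Q_A = (1/0.012)·4.745·0.8078^(2/3)·√0.0014 = 12.83 m³/s.
Channel B: For a triangular section with side slope z = 1.8: A = zy² = 1.8×2.39² = 10.28 m²; P = 2y√(1+z²) = 2×2.39×2.059 = 9.843 m. Hydraulic radius R = A/P = 10.28/9.843 = 1.045 m. Q_B = (1/0.012)·10.28·1.045^(2/3)·√0.0014 = 33.01 m³/s.
The larger discharge is 33.01 m³/s and the smaller is 12.83 m³/s; the ratio is 2.57.

2.57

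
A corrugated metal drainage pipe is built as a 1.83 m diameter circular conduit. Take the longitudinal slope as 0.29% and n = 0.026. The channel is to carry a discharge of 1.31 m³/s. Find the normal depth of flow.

Manning's equation rearranged: A R^(2/3) = nQ / (1·√S) = 0.026 × 1.31 / (√0.0029) = 0.6325.
Try y = 0.976 m: A R^(2/3) = 0.8698 — high.
Try y = 0.569 m: A R^(2/3) = 0.3277 — low.
Try y = 0.811 m: A R^(2/3) = 0.6331 — close enough.

y_n = 0.811 m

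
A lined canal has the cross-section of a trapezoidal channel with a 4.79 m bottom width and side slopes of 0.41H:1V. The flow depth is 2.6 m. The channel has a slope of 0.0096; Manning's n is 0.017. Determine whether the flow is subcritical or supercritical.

supercritical

With bottom width b = 4.79 m and side slope z = 0.41: A = (b + zy)y = (4.79 + 0.41×2.6)×2.6 = 15.23 m²; P = b + 2y√(1+z²) = 4.79 + 2×2.6×1.081 = 10.41 m.
Hydraulic radius R = A/P = 15.23/10.41 = 1.463 m.
V = (1/n) R^(2/3) √S = (1/0.017) × 1.463^(2/3) × √0.0096 = 7.426 m/s. Hydraulic depth D_h = A/T = 15.23/6.922 = 2.2 m.
Froude number Fr = V/√(g·D_h) = 7.426/√(9.81×2.2) = 1.6, which is greater than 1, so the flow is supercritical.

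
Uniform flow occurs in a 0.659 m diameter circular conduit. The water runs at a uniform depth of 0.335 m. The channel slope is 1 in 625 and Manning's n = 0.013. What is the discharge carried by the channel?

For a circular section of diameter D = 0.659 m at depth y = 0.335 m, the central angle is θ = 2 arccos(1 − 2y/D) = 3.175 rad. Then A = (D²/8)(θ − sin θ) = 0.1742 m² and P = Dθ/2 = 1.046 m.
Hydraulic radius R = A/P = 0.1742/1.046 = 0.1665 m.
Manning's equation: Q = (1/n) A R^(2/3) S^(1/2) = (1/0.013) × 0.1742 × 0.1665^(2/3) × 0.0016^(1/2) = 0.162 m³/s.

Q = 0.162 m³/s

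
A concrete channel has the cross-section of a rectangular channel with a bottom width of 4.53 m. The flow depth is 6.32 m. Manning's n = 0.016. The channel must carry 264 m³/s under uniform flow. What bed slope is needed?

S = 0.011

Flow area A = b·y = 4.53 × 6.32 = 28.63 m². Wetted perimeter P = b + 2y = 4.53 + 2×6.32 = 17.17 m.
Hydraulic radius R = A/P = 28.63/17.17 = 1.667 m.
From Manning's equation, S = [nQ / (1 A R^(2/3))]² = [0.016 × 264 / (1 × 28.63 × 1.667^(2/3))]² = 0.011.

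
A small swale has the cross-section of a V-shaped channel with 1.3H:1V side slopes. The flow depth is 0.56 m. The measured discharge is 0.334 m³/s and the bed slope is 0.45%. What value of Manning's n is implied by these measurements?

n = 0.03

For a triangular section with side slope z = 1.3: A = zy² = 1.3×0.56² = 0.4077 m²; P = 2y√(1+z²) = 2×0.56×1.64 = 1.837 m.
Hydraulic radius R = A/P = 0.4077/1.837 = 0.2219 m.
Rearranging Manning's equation: n = (1/Q) A R^(2/3) S^(1/2) = (1/0.334) × 0.4077 × 0.2219^(2/3) × √0.0045 = 0.03.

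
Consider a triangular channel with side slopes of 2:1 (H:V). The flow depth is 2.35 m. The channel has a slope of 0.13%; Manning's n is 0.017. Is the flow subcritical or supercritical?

For a triangular section with side slope z = 2: A = zy² = 2×2.35² = 11.05 m²; P = 2y√(1+z²) = 2×2.35×2.236 = 10.51 m.
Hydraulic radius R = A/P = 11.05/10.51 = 1.051 m.
V = (1/n) R^(2/3) √S = (1/0.017) × 1.051^(2/3) × √0.0013 = 2.192 m/s. Hydraulic depth D_h = A/T = 11.05/9.4 = 1.175 m.
Froude number Fr = V/√(g·D_h) = 2.192/√(9.81×1.175) = 0.646, which is less than 1, so the flow is subcritical.

subcritical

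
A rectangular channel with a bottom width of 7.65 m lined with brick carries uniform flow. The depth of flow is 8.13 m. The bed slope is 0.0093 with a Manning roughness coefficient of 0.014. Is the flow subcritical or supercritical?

Flow area A = b·y = 7.65 × 8.13 = 62.19 m². Wetted perimeter P = b + 2y = 7.65 + 2×8.13 = 23.91 m.
Hydraulic radius R = A/P = 62.19/23.91 = 2.601 m.
V = (1/n) R^(2/3) √S = (1/0.014) × 2.601^(2/3) × √0.0093 = 13.03 m/s. Hydraulic depth D_h = A/T = 62.19/7.65 = 8.13 m.
Froude number Fr = V/√(g·D_h) = 13.03/√(9.81×8.13) = 1.46, which is greater than 1, so the flow is supercritical.

supercritical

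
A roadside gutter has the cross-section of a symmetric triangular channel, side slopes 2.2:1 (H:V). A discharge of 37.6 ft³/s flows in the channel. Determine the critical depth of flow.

At critical depth, Q² T / (g A³) = 1, i.e. A³/T = Q²/g = 37.6²/32.2 = 43.91.
Trying y = 1.53 ft: A³/T = 20.29 — too small.
Trying y = 2.17 ft: A³/T = 116.4 — too large.
Trying y = 1.79 ft: A³/T = 44.47 — matches.

y_c = 1.79 ft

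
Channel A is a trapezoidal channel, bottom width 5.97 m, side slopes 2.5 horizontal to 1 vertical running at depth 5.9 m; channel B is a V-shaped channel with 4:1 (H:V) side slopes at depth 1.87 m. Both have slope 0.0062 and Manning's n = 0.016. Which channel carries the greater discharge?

channel A

Channel A: With bottom width b = 5.97 m and side slope z = 2.5: A = (b + zy)y = (5.97 + 2.5×5.9)×5.9 = 122.2 m²; P = b + 2y√(1+z²) = 5.97 + 2×5.9×2.693 = 37.74 m. Hydraulic radius R = A/P = 122.2/37.74 = 3.239 m. Q_A = (1/0.016)·122.2·3.239^(2/3)·√0.0062 = 1317 m³/s.
Channel B: For a triangular section with side slope z = 4: A = zy² = 4×1.87² = 13.99 m²; P = 2y√(1+z²) = 2×1.87×4.123 = 15.42 m. Hydraulic radius R = A/P = 13.99/15.42 = 0.9071 m. Q_B = (1/0.016)·13.99·0.9071^(2/3)·√0.0062 = 64.5 m³/s.
Q_A = 1317 m³/s vs Q_B = 64.5 m³/s, so channel A carries more.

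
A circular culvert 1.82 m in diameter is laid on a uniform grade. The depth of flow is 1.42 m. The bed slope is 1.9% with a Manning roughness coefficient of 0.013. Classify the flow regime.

For a circular section of diameter D = 1.82 m at depth y = 1.42 m, the central angle is θ = 2 arccos(1 − 2y/D) = 4.331 rad. Then A = (D²/8)(θ − sin θ) = 2.178 m² and P = Dθ/2 = 3.942 m.
Hydraulic radius R = A/P = 2.178/3.942 = 0.5525 m.
V = (1/n) R^(2/3) √S = (1/0.013) × 0.5525^(2/3) × √0.019 = 7.139 m/s. Hydraulic depth D_h = A/T = 2.178/1.507 = 1.445 m.
Froude number Fr = V/√(g·D_h) = 7.139/√(9.81×1.445) = 1.9, which is greater than 1, so the flow is supercritical.

supercritical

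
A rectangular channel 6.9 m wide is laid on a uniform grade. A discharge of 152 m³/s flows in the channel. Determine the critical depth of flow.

y_c = 3.67 m

For a rectangular channel, critical depth y_c = (q²/g)^(1/3) where q = Q/b = 152/6.9 = 22.03 m²/s.
So y_c = (22.03²/9.81)^(1/3) = 3.67 m.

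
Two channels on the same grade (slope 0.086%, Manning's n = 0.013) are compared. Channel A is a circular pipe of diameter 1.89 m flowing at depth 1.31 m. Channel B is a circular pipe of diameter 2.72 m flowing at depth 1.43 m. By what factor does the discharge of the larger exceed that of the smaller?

1.74

Channel A: For a circular section of diameter D = 1.89 m at depth y = 1.31 m, the central angle is θ = 2 arccos(1 − 2y/D) = 3.935 rad. Then A = (D²/8)(θ − sin θ) = 2.075 m² and P = Dθ/2 = 3.718 m. Hydraulic radius R = A/P = 2.075/3.718 = 0.5581 m. Q_A = (1/0.013)·2.075·0.5581^(2/3)·√0.00086 = 3.173 m³/s.
Channel B: For a circular section of diameter D = 2.72 m at depth y = 1.43 m, the central angle is θ = 2 arccos(1 − 2y/D) = 3.245 rad. Then A = (D²/8)(θ − sin θ) = 3.096 m² and P = Dθ/2 = 4.413 m. Hydraulic radius R = A/P = 3.096/4.413 = 0.7015 m. Q_B = (1/0.013)·3.096·0.7015^(2/3)·√0.00086 = 5.514 m³/s.
The larger discharge is 5.514 m³/s and the smaller is 3.173 m³/s; the ratio is 1.74.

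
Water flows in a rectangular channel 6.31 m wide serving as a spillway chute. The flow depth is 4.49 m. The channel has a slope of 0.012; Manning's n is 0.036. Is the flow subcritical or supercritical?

Flow area A = b·y = 6.31 × 4.49 = 28.33 m². Wetted perimeter P = b + 2y = 6.31 + 2×4.49 = 15.29 m.
Hydraulic radius R = A/P = 28.33/15.29 = 1.853 m.
V = (1/n) R^(2/3) √S = (1/0.036) × 1.853^(2/3) × √0.012 = 4.591 m/s. Hydraulic depth D_h = A/T = 28.33/6.31 = 4.49 m.
Froude number Fr = V/√(g·D_h) = 4.591/√(9.81×4.49) = 0.692, which is less than 1, so the flow is subcritical.

subcritical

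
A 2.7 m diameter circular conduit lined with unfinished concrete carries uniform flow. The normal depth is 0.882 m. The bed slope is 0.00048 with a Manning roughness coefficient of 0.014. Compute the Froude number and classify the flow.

For a circular section of diameter D = 2.7 m at depth y = 0.882 m, the central angle is θ = 2 arccos(1 − 2y/D) = 2.434 rad. Then A = (D²/8)(θ − sin θ) = 1.625 m² and P = Dθ/2 = 3.285 m.
Hydraulic radius R = A/P = 1.625/3.285 = 0.4946 m.
V = (1/n) R^(2/3) √S = (1/0.014) × 0.4946^(2/3) × √0.00048 = 0.9787 m/s. Hydraulic depth D_h = A/T = 1.625/2.533 = 0.6416 m.
Froude number Fr = V/√(g·D_h) = 0.9787/√(9.81×0.6416) = 0.39, which is less than 1, so the flow is subcritical.

subcritical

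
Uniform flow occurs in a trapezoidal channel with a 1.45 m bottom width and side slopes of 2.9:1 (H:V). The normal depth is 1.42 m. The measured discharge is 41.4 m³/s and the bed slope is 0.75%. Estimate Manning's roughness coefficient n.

With bottom width b = 1.45 m and side slope z = 2.9: A = (b + zy)y = (1.45 + 2.9×1.42)×1.42 = 7.907 m²; P = b + 2y√(1+z²) = 1.45 + 2×1.42×3.068 = 10.16 m.
Hydraulic radius R = A/P = 7.907/10.16 = 0.7781 m.
Rearranging Manning's equation: n = (1/Q) A R^(2/3) S^(1/2) = (1/41.4) × 7.907 × 0.7781^(2/3) × √0.0075 = 0.014.

n = 0.014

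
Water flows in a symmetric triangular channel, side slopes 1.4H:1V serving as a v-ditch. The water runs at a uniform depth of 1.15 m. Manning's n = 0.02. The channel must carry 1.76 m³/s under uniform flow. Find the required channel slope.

For a triangular section with side slope z = 1.4: A = zy² = 1.4×1.15² = 1.851 m²; P = 2y√(1+z²) = 2×1.15×1.72 = 3.957 m.
Hydraulic radius R = A/P = 1.851/3.957 = 0.4679 m.
From Manning's equation, S = [nQ / (1 A R^(2/3))]² = [0.02 × 1.76 / (1 × 1.851 × 0.4679^(2/3))]² = 0.000995.

S = 0.000995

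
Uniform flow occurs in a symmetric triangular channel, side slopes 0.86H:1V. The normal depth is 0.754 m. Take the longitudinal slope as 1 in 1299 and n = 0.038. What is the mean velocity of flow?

V = 0.287 m/s

For a triangular section with side slope z = 0.86: A = zy² = 0.86×0.754² = 0.4889 m²; P = 2y√(1+z²) = 2×0.754×1.319 = 1.989 m.
Hydraulic radius R = A/P = 0.4889/1.989 = 0.2458 m.
From Manning's equation, V = (1/n) R^(2/3) S^(1/2) = (1/0.038) × 0.2458^(2/3) × 0.0007698^(1/2) = 0.287 m/s.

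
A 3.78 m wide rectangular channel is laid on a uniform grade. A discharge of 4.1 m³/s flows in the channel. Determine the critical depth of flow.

y_c = 0.493 m

For a rectangular channel, critical depth y_c = (q²/g)^(1/3) where q = Q/b = 4.1/3.78 = 1.085 m²/s.
So y_c = (1.085²/9.81)^(1/3) = 0.493 m.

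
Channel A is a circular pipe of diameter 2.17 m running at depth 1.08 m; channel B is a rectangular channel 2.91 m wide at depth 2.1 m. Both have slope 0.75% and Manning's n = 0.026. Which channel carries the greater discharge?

channel B

Channel A: For a circular section of diameter D = 2.17 m at depth y = 1.08 m, the central angle is θ = 2 arccos(1 − 2y/D) = 3.132 rad. Then A = (D²/8)(θ − sin θ) = 1.838 m² and P = Dθ/2 = 3.399 m. Hydraulic radius R = A/P = 1.838/3.399 = 0.5409 m. Q_A = (1/0.026)·1.838·0.5409^(2/3)·√0.0075 = 4.065 m³/s.
Channel B: Flow area A = b·y = 2.91 × 2.1 = 6.111 m². Wetted perimeter P = b + 2y = 2.91 + 2×2.1 = 7.11 m. Hydraulic radius R = A/P = 6.111/7.11 = 0.8595 m. Q_B = (1/0.026)·6.111·0.8595^(2/3)·√0.0075 = 18.4 m³/s.
Q_A = 4.065 m³/s vs Q_B = 18.4 m³/s, so channel B carries more.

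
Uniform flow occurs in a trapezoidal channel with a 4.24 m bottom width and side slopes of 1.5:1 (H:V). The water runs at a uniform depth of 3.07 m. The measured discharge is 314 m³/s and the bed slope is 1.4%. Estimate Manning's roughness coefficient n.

With bottom width b = 4.24 m and side slope z = 1.5: A = (b + zy)y = (4.24 + 1.5×3.07)×3.07 = 27.15 m²; P = b + 2y√(1+z²) = 4.24 + 2×3.07×1.803 = 15.31 m.
Hydraulic radius R = A/P = 27.15/15.31 = 1.774 m.
Rearranging Manning's equation: n = (1/Q) A R^(2/3) S^(1/2) = (1/314) × 27.15 × 1.774^(2/3) × √0.014 = 0.015.

n = 0.015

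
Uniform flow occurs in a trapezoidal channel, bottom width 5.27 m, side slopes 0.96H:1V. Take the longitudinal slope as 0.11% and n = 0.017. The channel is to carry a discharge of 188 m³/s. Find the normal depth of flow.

Manning's equation rearranged: A R^(2/3) = nQ / (1·√S) = 0.017 × 188 / (√0.0011) = 96.36.
Trying y = 5.52 m: A R^(2/3) = 116.9 — over.
Trying y = 4.29 m: A R^(2/3) = 71.12 — short.
Trying y = 5.01 m: A R^(2/3) = 96.35 — ≈ 96.36.

y_n = 5.01 m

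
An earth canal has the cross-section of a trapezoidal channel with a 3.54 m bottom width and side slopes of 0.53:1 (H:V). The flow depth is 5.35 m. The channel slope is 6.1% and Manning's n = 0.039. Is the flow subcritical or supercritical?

supercritical

With bottom width b = 3.54 m and side slope z = 0.53: A = (b + zy)y = (3.54 + 0.53×5.35)×5.35 = 34.11 m²; P = b + 2y√(1+z²) = 3.54 + 2×5.35×1.132 = 15.65 m.
Hydraulic radius R = A/P = 34.11/15.65 = 2.179 m.
V = (1/n) R^(2/3) √S = (1/0.039) × 2.179^(2/3) × √0.061 = 10.65 m/s. Hydraulic depth D_h = A/T = 34.11/9.211 = 3.703 m.
Froude number Fr = V/√(g·D_h) = 10.65/√(9.81×3.703) = 1.77, which is greater than 1, so the flow is supercritical.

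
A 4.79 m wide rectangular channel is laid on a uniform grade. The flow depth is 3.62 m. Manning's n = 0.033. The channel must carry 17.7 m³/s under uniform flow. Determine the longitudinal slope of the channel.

Flow area A = b·y = 4.79 × 3.62 = 17.34 m². Wetted perimeter P = b + 2y = 4.79 + 2×3.62 = 12.03 m.
Hydraulic radius R = A/P = 17.34/12.03 = 1.441 m.
From Manning's equation, S = [nQ / (1 A R^(2/3))]² = [0.033 × 17.7 / (1 × 17.34 × 1.441^(2/3))]² = 0.000697.

S = 0.000697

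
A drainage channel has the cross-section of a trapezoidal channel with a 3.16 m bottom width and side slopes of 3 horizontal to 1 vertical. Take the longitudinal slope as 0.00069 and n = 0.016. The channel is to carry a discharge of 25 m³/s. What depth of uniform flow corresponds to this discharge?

Manning's equation rearranged: A R^(2/3) = nQ / (1·√S) = 0.016 × 25 / (√0.00069) = 15.23.
Try y = 1.92 m: A R^(2/3) = 18.46 — too large.
Try y = 1.39 m: A R^(2/3) = 9.161 — too small.
Try y = 1.76 m: A R^(2/3) = 15.24 — ≈ 15.23.

y_n = 1.76 m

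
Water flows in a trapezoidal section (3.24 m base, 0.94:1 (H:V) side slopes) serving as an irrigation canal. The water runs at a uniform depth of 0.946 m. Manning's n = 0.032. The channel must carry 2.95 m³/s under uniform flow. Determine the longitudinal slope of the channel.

S = 0.000998

With bottom width b = 3.24 m and side slope z = 0.94: A = (b + zy)y = (3.24 + 0.94×0.946)×0.946 = 3.906 m²; P = b + 2y√(1+z²) = 3.24 + 2×0.946×1.372 = 5.837 m.
Hydraulic radius R = A/P = 3.906/5.837 = 0.6693 m.
From Manning's equation, S = [nQ / (1 A R^(2/3))]² = [0.032 × 2.95 / (1 × 3.906 × 0.6693^(2/3))]² = 0.000998.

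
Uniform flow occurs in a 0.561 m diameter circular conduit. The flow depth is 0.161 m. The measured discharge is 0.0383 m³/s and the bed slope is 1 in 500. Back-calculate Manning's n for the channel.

For a circular section of diameter D = 0.561 m at depth y = 0.161 m, the central angle is θ = 2 arccos(1 − 2y/D) = 2.261 rad. Then A = (D²/8)(θ − sin θ) = 0.05864 m² and P = Dθ/2 = 0.6343 m.
Hydraulic radius R = A/P = 0.05864/0.6343 = 0.09244 m.
Rearranging Manning's equation: n = (1/Q) A R^(2/3) S^(1/2) = (1/0.0383) × 0.05864 × 0.09244^(2/3) × √0.002 = 0.014.

n = 0.014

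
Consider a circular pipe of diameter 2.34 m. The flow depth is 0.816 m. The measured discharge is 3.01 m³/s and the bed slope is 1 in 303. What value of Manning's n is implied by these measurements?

n = 0.015

For a circular section of diameter D = 2.34 m at depth y = 0.816 m, the central angle is θ = 2 arccos(1 − 2y/D) = 2.527 rad. Then A = (D²/8)(θ − sin θ) = 1.335 m² and P = Dθ/2 = 2.956 m.
Hydraulic radius R = A/P = 1.335/2.956 = 0.4515 m.
Rearranging Manning's equation: n = (1/Q) A R^(2/3) S^(1/2) = (1/3.01) × 1.335 × 0.4515^(2/3) × √0.0033 = 0.015.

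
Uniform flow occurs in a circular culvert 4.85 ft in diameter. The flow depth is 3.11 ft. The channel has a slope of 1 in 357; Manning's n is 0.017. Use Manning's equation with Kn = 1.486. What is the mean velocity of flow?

V = 5.76 ft/s

For a circular section of diameter D = 4.85 ft at depth y = 3.11 ft, the central angle is θ = 2 arccos(1 − 2y/D) = 3.714 rad. Then A = (D²/8)(θ − sin θ) = 12.51 ft² and P = Dθ/2 = 9.007 ft.
Hydraulic radius R = A/P = 12.51/9.007 = 1.389 ft.
From Manning's equation, V = (1.486/n) R^(2/3) S^(1/2) = (1.486/0.017) × 1.389^(2/3) × 0.002801^(1/2) = 5.76 ft/s.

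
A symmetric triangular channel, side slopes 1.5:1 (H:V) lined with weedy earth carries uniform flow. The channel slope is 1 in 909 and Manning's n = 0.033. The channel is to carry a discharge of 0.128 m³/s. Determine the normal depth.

Manning's equation rearranged: A R^(2/3) = nQ / (1·√S) = 0.033 × 0.128 / (√0.0011) = 0.1274.
At y = 0.393 m: A R^(2/3) = 0.06927 — short.
At y = 0.494 m: A R^(2/3) = 0.1275 — matches.

y_n = 0.494 m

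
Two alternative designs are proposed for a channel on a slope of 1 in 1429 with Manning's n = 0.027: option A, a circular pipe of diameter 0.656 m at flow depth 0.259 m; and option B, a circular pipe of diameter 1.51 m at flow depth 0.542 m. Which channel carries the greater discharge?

Channel A: For a circular section of diameter D = 0.656 m at depth y = 0.259 m, the central angle is θ = 2 arccos(1 − 2y/D) = 2.718 rad. Then A = (D²/8)(θ − sin θ) = 0.1241 m² and P = Dθ/2 = 0.8914 m. Hydraulic radius R = A/P = 0.1241/0.8914 = 0.1392 m. Q_A = (1/0.027)·0.1241·0.1392^(2/3)·√0.0006998 = 0.03265 m³/s.
Channel B: For a circular section of diameter D = 1.51 m at depth y = 0.542 m, the central angle is θ = 2 arccos(1 − 2y/D) = 2.57 rad. Then A = (D²/8)(θ − sin θ) = 0.5781 m² and P = Dθ/2 = 1.94 m. Hydraulic radius R = A/P = 0.5781/1.94 = 0.298 m. Q_B = (1/0.027)·0.5781·0.298^(2/3)·√0.0006998 = 0.2527 m³/s.
Q_A = 0.03265 m³/s vs Q_B = 0.2527 m³/s, so channel B carries more.

channel B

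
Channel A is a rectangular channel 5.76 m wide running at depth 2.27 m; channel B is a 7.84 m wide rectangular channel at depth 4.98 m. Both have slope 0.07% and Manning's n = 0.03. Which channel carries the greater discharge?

Channel A: Flow area A = b·y = 5.76 × 2.27 = 13.08 m². Wetted perimeter P = b + 2y = 5.76 + 2×2.27 = 10.3 m. Hydraulic radius R = A/P = 13.08/10.3 = 1.269 m. Q_A = (1/0.03)·13.08·1.269^(2/3)·√0.0007 = 13.52 m³/s.
Channel B: Flow area A = b·y = 7.84 × 4.98 = 39.04 m². Wetted perimeter P = b + 2y = 7.84 + 2×4.98 = 17.8 m. Hydraulic radius R = A/P = 39.04/17.8 = 2.193 m. Q_B = (1/0.03)·39.04·2.193^(2/3)·√0.0007 = 58.13 m³/s.
Q_A = 13.52 m³/s vs Q_B = 58.13 m³/s, so channel B carries more.

channel B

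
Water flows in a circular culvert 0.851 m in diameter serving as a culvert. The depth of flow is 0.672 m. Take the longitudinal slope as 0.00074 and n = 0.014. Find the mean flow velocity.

V = 0.789 m/s

For a circular section of diameter D = 0.851 m at depth y = 0.672 m, the central angle is θ = 2 arccos(1 − 2y/D) = 4.377 rad. Then A = (D²/8)(θ − sin θ) = 0.4818 m² and P = Dθ/2 = 1.863 m.
Hydraulic radius R = A/P = 0.4818/1.863 = 0.2587 m.
From Manning's equation, V = (1/n) R^(2/3) S^(1/2) = (1/0.014) × 0.2587^(2/3) × 0.00074^(1/2) = 0.789 m/s.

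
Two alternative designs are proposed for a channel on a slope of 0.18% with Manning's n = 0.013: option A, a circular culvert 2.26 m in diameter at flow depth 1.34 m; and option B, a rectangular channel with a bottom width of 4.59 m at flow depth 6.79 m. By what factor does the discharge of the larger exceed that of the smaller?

Channel A: For a circular section of diameter D = 2.26 m at depth y = 1.34 m, the central angle is θ = 2 arccos(1 − 2y/D) = 3.515 rad. Then A = (D²/8)(θ − sin θ) = 2.478 m² and P = Dθ/2 = 3.972 m. Hydraulic radius R = A/P = 2.478/3.972 = 0.6237 m. Q_A = (1/0.013)·2.478·0.6237^(2/3)·√0.0018 = 5.903 m³/s.
Channel B: Flow area A = b·y = 4.59 × 6.79 = 31.17 m². Wetted perimeter P = b + 2y = 4.59 + 2×6.79 = 18.17 m. Hydraulic radius R = A/P = 31.17/18.17 = 1.715 m. Q_B = (1/0.013)·31.17·1.715^(2/3)·√0.0018 = 145.7 m³/s.
The larger discharge is 145.7 m³/s and the smaller is 5.903 m³/s; the ratio is 24.7.

24.7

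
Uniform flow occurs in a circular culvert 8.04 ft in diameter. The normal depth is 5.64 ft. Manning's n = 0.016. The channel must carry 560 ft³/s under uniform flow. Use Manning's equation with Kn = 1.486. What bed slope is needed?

S = 0.00789

For a circular section of diameter D = 8.04 ft at depth y = 5.64 ft, the central angle is θ = 2 arccos(1 − 2y/D) = 3.971 rad. Then A = (D²/8)(θ − sin θ) = 38.05 ft² and P = Dθ/2 = 15.96 ft.
Hydraulic radius R = A/P = 38.05/15.96 = 2.383 ft.
From Manning's equation, S = [nQ / (1.486 A R^(2/3))]² = [0.016 × 560 / (1.486 × 38.05 × 2.383^(2/3))]² = 0.00789.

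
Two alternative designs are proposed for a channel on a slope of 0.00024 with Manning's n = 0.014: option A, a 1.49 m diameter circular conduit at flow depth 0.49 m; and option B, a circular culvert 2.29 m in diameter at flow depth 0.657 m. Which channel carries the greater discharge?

channel B

Channel A: For a circular section of diameter D = 1.49 m at depth y = 0.49 m, the central angle is θ = 2 arccos(1 − 2y/D) = 2.443 rad. Then A = (D²/8)(θ − sin θ) = 0.4994 m² and P = Dθ/2 = 1.82 m. Hydraulic radius R = A/P = 0.4994/1.82 = 0.2744 m. Q_A = (1/0.014)·0.4994·0.2744^(2/3)·√0.00024 = 0.2334 m³/s.
Channel B: For a circular section of diameter D = 2.29 m at depth y = 0.657 m, the central angle is θ = 2 arccos(1 − 2y/D) = 2.261 rad. Then A = (D²/8)(θ − sin θ) = 0.9767 m² and P = Dθ/2 = 2.589 m. Hydraulic radius R = A/P = 0.9767/2.589 = 0.3773 m. Q_B = (1/0.014)·0.9767·0.3773^(2/3)·√0.00024 = 0.5643 m³/s.
Q_A = 0.2334 m³/s vs Q_B = 0.5643 m³/s, so channel B carries more.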